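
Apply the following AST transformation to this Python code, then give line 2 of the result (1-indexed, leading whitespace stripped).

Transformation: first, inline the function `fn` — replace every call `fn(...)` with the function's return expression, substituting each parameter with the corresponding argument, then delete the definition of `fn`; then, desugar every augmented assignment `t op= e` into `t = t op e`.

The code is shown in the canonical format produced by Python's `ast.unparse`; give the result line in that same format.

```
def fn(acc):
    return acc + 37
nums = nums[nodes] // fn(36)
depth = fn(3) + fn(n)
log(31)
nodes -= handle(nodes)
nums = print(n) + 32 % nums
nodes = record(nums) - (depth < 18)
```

Transformed code:
nums = nums[nodes] // (36 + 37)
depth = 3 + 37 + (n + 37)
log(31)
nodes = nodes - handle(nodes)
nums = print(n) + 32 % nums
nodes = record(nums) - (depth < 18)

depth = 3 + 37 + (n + 37)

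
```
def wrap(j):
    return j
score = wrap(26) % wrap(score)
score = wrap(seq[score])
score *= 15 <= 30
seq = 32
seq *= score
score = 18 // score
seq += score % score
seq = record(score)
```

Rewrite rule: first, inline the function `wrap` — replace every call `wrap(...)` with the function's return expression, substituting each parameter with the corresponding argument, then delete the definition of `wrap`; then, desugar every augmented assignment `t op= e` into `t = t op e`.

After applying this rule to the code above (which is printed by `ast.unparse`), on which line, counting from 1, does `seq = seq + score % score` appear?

7

Transformed code:
score = 26 % score
score = seq[score]
score = score * (15 <= 30)
seq = 32
seq = seq * score
score = 18 // score
seq = seq + score % score
seq = record(score)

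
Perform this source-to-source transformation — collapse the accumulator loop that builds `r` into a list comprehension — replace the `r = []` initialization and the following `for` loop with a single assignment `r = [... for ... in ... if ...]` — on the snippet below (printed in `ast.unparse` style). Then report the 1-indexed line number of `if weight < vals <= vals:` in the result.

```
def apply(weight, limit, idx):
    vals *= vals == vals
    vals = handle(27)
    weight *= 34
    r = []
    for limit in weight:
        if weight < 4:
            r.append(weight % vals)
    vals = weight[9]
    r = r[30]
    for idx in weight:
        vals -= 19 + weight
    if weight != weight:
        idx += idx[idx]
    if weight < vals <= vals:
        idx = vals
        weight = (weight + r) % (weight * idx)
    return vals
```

12

Transformed code:
def apply(weight, limit, idx):
    vals *= vals == vals
    vals = handle(27)
    weight *= 34
    r = [weight % vals for limit in weight if weight < 4]
    vals = weight[9]
    r = r[30]
    for idx in weight:
        vals -= 19 + weight
    if weight != weight:
        idx += idx[idx]
    if weight < vals <= vals:
        idx = vals
        weight = (weight + r) % (weight * idx)
    return vals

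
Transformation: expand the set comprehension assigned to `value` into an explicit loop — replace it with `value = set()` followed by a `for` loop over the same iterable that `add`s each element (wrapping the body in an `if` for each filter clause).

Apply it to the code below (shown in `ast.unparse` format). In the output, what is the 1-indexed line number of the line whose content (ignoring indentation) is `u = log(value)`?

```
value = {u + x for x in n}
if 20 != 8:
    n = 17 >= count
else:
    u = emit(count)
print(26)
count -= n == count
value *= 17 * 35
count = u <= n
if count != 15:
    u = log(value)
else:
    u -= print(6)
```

Transformed code:
value = set()
for x in n:
    value.add(u + x)
if 20 != 8:
    n = 17 >= count
else:
    u = emit(count)
print(26)
count -= n == count
value *= 17 * 35
count = u <= n
if count != 15:
    u = log(value)
else:
    u -= print(6)

13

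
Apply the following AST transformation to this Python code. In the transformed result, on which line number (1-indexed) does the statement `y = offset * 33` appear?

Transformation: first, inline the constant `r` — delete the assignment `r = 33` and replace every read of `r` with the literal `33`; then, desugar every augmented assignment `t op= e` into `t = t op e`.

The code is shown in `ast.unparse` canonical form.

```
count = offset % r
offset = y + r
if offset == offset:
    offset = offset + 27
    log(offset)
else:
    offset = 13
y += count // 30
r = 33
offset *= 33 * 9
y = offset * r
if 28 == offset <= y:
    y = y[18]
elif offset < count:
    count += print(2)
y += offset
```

Transformed code:
count = offset % 33
offset = y + 33
if offset == offset:
    offset = offset + 27
    log(offset)
else:
    offset = 13
y = y + count // 30
offset = offset * (33 * 9)
y = offset * 33
if 28 == offset <= y:
    y = y[18]
elif offset < count:
    count = count + print(2)
y = y + offset

10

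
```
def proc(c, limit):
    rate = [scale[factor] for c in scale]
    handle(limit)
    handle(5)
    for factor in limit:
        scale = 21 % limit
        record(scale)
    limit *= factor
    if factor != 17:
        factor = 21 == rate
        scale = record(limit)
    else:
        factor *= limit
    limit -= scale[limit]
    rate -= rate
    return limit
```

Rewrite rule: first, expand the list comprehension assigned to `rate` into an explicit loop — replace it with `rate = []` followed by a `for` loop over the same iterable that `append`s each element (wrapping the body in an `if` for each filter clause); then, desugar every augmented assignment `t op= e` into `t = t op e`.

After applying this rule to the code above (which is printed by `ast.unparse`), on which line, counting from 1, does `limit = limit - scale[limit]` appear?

Transformed code:
def proc(c, limit):
    rate = []
    for c in scale:
        rate.append(scale[factor])
    handle(limit)
    handle(5)
    for factor in limit:
        scale = 21 % limit
        record(scale)
    limit = limit * factor
    if factor != 17:
        factor = 21 == rate
        scale = record(limit)
    else:
        factor = factor * limit
    limit = limit - scale[limit]
    rate = rate - rate
    return limit

16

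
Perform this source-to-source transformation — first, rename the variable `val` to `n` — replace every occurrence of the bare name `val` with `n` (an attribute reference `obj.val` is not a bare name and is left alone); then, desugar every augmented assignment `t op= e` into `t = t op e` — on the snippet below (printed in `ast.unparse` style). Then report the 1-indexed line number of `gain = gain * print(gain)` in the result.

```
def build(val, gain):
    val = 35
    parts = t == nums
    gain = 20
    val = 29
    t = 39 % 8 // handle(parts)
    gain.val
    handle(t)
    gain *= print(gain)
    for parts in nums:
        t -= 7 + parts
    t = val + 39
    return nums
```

9

Transformed code:
def build(n, gain):
    n = 35
    parts = t == nums
    gain = 20
    n = 29
    t = 39 % 8 // handle(parts)
    gain.val
    handle(t)
    gain = gain * print(gain)
    for parts in nums:
        t = t - (7 + parts)
    t = n + 39
    return nums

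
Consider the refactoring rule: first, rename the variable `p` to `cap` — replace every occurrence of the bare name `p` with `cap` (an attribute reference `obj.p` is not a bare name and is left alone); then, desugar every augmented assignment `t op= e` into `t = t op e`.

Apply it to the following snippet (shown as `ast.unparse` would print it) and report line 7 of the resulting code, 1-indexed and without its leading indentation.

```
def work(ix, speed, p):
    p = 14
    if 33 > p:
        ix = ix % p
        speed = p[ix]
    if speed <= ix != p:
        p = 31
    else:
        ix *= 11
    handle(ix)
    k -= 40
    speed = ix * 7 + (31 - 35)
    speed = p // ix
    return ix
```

cap = 31

Transformed code:
def work(ix, speed, cap):
    cap = 14
    if 33 > cap:
        ix = ix % cap
        speed = cap[ix]
    if speed <= ix != cap:
        cap = 31
    else:
        ix = ix * 11
    handle(ix)
    k = k - 40
    speed = ix * 7 + (31 - 35)
    speed = cap // ix
    return ix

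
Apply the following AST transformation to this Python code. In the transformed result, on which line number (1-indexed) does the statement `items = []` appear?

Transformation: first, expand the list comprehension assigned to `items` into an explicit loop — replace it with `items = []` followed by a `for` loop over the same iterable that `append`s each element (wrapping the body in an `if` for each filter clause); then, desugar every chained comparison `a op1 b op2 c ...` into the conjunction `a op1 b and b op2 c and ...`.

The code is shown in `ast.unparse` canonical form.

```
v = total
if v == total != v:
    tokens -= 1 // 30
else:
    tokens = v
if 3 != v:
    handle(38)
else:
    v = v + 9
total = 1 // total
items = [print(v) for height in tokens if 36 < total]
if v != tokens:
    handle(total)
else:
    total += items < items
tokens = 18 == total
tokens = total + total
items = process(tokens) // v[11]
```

Transformed code:
v = total
if v == total and total != v:
    tokens -= 1 // 30
else:
    tokens = v
if 3 != v:
    handle(38)
else:
    v = v + 9
total = 1 // total
items = []
for height in tokens:
    if 36 < total:
        items.append(print(v))
if v != tokens:
    handle(total)
else:
    total += items < items
tokens = 18 == total
tokens = total + total
items = process(tokens) // v[11]

11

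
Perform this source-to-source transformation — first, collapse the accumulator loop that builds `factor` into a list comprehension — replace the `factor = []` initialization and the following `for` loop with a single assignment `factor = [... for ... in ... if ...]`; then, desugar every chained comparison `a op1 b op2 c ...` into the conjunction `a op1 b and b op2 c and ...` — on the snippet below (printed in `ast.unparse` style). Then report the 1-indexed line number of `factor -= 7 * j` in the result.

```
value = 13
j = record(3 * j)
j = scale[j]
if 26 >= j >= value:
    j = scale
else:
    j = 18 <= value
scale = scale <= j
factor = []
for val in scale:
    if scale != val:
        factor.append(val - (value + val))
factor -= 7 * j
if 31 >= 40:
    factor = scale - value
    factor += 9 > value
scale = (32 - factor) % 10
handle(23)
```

10

Transformed code:
value = 13
j = record(3 * j)
j = scale[j]
if 26 >= j and j >= value:
    j = scale
else:
    j = 18 <= value
scale = scale <= j
factor = [val - (value + val) for val in scale if scale != val]
factor -= 7 * j
if 31 >= 40:
    factor = scale - value
    factor += 9 > value
scale = (32 - factor) % 10
handle(23)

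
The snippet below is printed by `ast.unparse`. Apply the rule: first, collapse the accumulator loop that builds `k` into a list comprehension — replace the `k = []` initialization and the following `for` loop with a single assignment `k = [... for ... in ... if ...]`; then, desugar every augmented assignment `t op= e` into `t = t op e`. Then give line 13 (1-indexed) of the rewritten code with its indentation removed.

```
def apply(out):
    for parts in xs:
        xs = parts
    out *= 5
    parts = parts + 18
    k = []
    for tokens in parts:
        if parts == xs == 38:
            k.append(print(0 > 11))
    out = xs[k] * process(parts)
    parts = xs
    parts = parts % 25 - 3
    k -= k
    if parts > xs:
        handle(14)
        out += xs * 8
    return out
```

Transformed code:
def apply(out):
    for parts in xs:
        xs = parts
    out = out * 5
    parts = parts + 18
    k = [print(0 > 11) for tokens in parts if parts == xs == 38]
    out = xs[k] * process(parts)
    parts = xs
    parts = parts % 25 - 3
    k = k - k
    if parts > xs:
        handle(14)
        out = out + xs * 8
    return out

out = out + xs * 8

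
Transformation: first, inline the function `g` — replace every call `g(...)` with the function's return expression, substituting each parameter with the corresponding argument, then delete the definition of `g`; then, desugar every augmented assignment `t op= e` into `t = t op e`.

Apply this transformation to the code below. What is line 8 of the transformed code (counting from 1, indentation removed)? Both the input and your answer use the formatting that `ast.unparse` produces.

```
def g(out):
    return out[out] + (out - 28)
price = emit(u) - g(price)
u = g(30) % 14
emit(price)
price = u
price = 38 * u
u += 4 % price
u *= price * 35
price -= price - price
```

price = price - (price - price)

Transformed code:
price = emit(u) - (price[price] + (price - 28))
u = (30[30] + (30 - 28)) % 14
emit(price)
price = u
price = 38 * u
u = u + 4 % price
u = u * (price * 35)
price = price - (price - price)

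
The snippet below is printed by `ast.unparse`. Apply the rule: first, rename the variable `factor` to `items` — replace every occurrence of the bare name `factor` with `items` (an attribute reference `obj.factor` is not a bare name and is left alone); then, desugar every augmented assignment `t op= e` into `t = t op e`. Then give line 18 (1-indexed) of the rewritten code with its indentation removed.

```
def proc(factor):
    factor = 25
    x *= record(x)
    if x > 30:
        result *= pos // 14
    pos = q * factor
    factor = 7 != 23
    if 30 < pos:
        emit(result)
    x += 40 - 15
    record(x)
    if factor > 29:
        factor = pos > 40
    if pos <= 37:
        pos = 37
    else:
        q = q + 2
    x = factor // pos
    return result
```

Transformed code:
def proc(items):
    items = 25
    x = x * record(x)
    if x > 30:
        result = result * (pos // 14)
    pos = q * items
    items = 7 != 23
    if 30 < pos:
        emit(result)
    x = x + (40 - 15)
    record(x)
    if items > 29:
        items = pos > 40
    if pos <= 37:
        pos = 37
    else:
        q = q + 2
    x = items // pos
    return result

x = items // pos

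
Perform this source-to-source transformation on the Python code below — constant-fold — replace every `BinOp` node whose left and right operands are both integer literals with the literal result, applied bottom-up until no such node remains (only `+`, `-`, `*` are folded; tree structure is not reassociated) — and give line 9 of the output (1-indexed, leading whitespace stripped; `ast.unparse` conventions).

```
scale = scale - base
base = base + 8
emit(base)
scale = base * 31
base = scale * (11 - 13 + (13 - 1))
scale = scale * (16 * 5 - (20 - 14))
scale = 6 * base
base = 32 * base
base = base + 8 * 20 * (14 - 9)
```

Transformed code:
scale = scale - base
base = base + 8
emit(base)
scale = base * 31
base = scale * 10
scale = scale * 74
scale = 6 * base
base = 32 * base
base = base + 800

base = base + 800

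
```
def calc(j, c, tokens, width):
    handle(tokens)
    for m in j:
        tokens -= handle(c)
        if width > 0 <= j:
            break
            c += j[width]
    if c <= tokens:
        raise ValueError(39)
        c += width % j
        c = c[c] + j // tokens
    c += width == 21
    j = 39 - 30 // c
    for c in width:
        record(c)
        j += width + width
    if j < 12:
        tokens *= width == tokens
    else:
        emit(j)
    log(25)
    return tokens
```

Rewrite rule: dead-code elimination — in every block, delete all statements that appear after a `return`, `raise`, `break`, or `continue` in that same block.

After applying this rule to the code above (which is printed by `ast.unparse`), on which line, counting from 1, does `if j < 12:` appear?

Transformed code:
def calc(j, c, tokens, width):
    handle(tokens)
    for m in j:
        tokens -= handle(c)
        if width > 0 <= j:
            break
    if c <= tokens:
        raise ValueError(39)
    c += width == 21
    j = 39 - 30 // c
    for c in width:
        record(c)
        j += width + width
    if j < 12:
        tokens *= width == tokens
    else:
        emit(j)
    log(25)
    return tokens

14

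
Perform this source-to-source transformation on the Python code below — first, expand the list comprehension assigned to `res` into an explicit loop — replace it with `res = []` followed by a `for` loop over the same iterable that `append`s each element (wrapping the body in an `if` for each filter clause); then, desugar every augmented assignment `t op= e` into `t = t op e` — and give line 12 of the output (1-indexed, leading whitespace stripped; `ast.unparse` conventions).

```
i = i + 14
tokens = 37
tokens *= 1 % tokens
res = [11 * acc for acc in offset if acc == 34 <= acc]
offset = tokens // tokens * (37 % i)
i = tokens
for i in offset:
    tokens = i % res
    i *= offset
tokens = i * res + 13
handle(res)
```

Transformed code:
i = i + 14
tokens = 37
tokens = tokens * (1 % tokens)
res = []
for acc in offset:
    if acc == 34 <= acc:
        res.append(11 * acc)
offset = tokens // tokens * (37 % i)
i = tokens
for i in offset:
    tokens = i % res
    i = i * offset
tokens = i * res + 13
handle(res)

i = i * offset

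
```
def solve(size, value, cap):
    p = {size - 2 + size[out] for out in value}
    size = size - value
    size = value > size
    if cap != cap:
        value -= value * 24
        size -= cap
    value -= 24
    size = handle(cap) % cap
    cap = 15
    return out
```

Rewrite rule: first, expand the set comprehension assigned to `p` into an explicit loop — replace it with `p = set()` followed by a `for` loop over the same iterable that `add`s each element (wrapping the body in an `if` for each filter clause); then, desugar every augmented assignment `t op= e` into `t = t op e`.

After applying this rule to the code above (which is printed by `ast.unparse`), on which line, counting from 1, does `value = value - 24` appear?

Transformed code:
def solve(size, value, cap):
    p = set()
    for out in value:
        p.add(size - 2 + size[out])
    size = size - value
    size = value > size
    if cap != cap:
        value = value - value * 24
        size = size - cap
    value = value - 24
    size = handle(cap) % cap
    cap = 15
    return out

10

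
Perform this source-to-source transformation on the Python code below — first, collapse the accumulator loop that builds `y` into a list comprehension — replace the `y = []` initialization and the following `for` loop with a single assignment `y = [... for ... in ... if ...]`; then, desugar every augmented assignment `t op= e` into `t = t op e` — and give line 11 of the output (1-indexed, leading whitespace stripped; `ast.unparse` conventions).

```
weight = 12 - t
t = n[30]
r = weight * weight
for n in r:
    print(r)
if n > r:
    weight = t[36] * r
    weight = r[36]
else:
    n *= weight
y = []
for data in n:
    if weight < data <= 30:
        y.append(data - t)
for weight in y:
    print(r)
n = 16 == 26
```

y = [data - t for data in n if weight < data <= 30]

Transformed code:
weight = 12 - t
t = n[30]
r = weight * weight
for n in r:
    print(r)
if n > r:
    weight = t[36] * r
    weight = r[36]
else:
    n = n * weight
y = [data - t for data in n if weight < data <= 30]
for weight in y:
    print(r)
n = 16 == 26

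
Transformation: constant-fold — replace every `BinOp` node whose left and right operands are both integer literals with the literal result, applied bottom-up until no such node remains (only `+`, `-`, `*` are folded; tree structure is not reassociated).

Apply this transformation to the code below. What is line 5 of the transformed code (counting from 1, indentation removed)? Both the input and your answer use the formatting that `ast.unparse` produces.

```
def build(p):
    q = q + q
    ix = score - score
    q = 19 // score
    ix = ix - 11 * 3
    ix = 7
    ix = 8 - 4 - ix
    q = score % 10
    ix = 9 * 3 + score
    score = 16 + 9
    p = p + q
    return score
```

ix = ix - 33

Transformed code:
def build(p):
    q = q + q
    ix = score - score
    q = 19 // score
    ix = ix - 33
    ix = 7
    ix = 4 - ix
    q = score % 10
    ix = 27 + score
    score = 25
    p = p + q
    return score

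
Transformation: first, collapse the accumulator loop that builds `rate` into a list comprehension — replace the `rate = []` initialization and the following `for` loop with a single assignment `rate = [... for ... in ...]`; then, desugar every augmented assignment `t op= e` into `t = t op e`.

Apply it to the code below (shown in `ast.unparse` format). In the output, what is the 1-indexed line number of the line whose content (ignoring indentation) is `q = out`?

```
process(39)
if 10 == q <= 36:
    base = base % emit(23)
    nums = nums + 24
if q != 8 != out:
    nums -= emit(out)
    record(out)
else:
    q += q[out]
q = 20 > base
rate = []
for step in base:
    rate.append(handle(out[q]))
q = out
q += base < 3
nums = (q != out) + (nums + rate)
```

12

Transformed code:
process(39)
if 10 == q <= 36:
    base = base % emit(23)
    nums = nums + 24
if q != 8 != out:
    nums = nums - emit(out)
    record(out)
else:
    q = q + q[out]
q = 20 > base
rate = [handle(out[q]) for step in base]
q = out
q = q + (base < 3)
nums = (q != out) + (nums + rate)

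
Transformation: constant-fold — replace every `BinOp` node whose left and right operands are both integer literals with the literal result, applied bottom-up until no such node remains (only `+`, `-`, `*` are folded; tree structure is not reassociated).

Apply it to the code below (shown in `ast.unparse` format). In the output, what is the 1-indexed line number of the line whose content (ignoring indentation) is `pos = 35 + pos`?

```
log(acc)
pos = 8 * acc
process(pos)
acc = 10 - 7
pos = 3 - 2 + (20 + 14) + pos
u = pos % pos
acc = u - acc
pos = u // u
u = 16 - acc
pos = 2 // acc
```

5

Transformed code:
log(acc)
pos = 8 * acc
process(pos)
acc = 3
pos = 35 + pos
u = pos % pos
acc = u - acc
pos = u // u
u = 16 - acc
pos = 2 // acc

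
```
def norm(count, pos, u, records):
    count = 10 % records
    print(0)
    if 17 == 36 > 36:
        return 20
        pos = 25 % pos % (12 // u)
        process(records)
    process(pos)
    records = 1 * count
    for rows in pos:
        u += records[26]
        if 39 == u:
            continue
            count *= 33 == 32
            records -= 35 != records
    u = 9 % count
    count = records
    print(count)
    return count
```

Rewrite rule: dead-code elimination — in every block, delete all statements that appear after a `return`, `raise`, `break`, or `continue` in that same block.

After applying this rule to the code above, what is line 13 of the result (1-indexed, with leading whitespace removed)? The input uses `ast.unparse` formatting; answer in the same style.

count = records

Transformed code:
def norm(count, pos, u, records):
    count = 10 % records
    print(0)
    if 17 == 36 > 36:
        return 20
    process(pos)
    records = 1 * count
    for rows in pos:
        u += records[26]
        if 39 == u:
            continue
    u = 9 % count
    count = records
    print(count)
    return count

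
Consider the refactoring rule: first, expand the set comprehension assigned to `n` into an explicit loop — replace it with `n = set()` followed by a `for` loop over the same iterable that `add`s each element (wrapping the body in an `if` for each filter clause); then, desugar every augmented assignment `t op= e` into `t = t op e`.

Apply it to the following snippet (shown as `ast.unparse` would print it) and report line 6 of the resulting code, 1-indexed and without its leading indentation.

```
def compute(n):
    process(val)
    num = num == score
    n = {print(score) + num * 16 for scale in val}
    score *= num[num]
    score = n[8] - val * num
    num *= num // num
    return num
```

Transformed code:
def compute(n):
    process(val)
    num = num == score
    n = set()
    for scale in val:
        n.add(print(score) + num * 16)
    score = score * num[num]
    score = n[8] - val * num
    num = num * (num // num)
    return num

n.add(print(score) + num * 16)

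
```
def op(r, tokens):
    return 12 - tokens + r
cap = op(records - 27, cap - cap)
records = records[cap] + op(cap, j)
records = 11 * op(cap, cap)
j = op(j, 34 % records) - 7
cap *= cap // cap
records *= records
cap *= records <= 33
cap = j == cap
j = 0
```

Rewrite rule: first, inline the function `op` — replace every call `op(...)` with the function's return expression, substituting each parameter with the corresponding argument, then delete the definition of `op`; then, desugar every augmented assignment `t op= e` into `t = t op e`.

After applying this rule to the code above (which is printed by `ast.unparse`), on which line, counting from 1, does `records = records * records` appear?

6

Transformed code:
cap = 12 - (cap - cap) + (records - 27)
records = records[cap] + (12 - j + cap)
records = 11 * (12 - cap + cap)
j = 12 - 34 % records + j - 7
cap = cap * (cap // cap)
records = records * records
cap = cap * (records <= 33)
cap = j == cap
j = 0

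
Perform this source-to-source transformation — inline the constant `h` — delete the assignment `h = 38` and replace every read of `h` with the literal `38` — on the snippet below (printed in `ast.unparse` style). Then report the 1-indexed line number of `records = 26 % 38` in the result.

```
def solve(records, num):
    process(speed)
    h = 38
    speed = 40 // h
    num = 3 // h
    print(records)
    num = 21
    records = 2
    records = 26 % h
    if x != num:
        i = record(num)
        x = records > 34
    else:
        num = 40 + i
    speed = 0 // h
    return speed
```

8

Transformed code:
def solve(records, num):
    process(speed)
    speed = 40 // 38
    num = 3 // 38
    print(records)
    num = 21
    records = 2
    records = 26 % 38
    if x != num:
        i = record(num)
        x = records > 34
    else:
        num = 40 + i
    speed = 0 // 38
    return speed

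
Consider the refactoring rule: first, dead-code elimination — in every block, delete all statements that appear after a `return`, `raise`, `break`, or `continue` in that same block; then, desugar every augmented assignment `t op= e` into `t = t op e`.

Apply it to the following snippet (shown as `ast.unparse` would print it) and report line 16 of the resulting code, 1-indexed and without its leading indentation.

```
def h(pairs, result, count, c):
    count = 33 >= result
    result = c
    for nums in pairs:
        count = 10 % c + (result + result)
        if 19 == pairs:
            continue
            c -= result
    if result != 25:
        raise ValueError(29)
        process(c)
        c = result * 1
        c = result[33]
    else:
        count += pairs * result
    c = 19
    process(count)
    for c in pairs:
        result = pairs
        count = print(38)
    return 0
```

Transformed code:
def h(pairs, result, count, c):
    count = 33 >= result
    result = c
    for nums in pairs:
        count = 10 % c + (result + result)
        if 19 == pairs:
            continue
    if result != 25:
        raise ValueError(29)
    else:
        count = count + pairs * result
    c = 19
    process(count)
    for c in pairs:
        result = pairs
        count = print(38)
    return 0

count = print(38)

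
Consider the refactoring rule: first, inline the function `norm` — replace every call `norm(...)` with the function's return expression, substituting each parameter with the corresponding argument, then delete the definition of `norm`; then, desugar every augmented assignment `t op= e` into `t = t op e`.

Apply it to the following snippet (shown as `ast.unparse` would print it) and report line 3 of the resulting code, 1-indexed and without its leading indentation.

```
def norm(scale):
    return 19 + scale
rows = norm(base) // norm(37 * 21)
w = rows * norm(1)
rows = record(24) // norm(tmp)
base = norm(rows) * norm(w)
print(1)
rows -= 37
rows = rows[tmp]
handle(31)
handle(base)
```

rows = record(24) // (19 + tmp)

Transformed code:
rows = (19 + base) // (19 + 37 * 21)
w = rows * (19 + 1)
rows = record(24) // (19 + tmp)
base = (19 + rows) * (19 + w)
print(1)
rows = rows - 37
rows = rows[tmp]
handle(31)
handle(base)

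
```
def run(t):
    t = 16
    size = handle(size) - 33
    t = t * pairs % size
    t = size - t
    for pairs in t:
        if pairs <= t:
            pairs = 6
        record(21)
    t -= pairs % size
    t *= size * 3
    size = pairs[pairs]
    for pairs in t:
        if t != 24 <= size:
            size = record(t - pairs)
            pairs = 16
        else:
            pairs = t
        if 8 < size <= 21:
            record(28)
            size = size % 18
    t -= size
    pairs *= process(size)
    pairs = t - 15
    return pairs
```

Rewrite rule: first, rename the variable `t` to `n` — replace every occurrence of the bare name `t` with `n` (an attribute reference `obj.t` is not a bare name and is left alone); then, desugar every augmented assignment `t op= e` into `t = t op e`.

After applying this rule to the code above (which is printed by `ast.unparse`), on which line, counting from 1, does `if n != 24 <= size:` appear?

Transformed code:
def run(n):
    n = 16
    size = handle(size) - 33
    n = n * pairs % size
    n = size - n
    for pairs in n:
        if pairs <= n:
            pairs = 6
        record(21)
    n = n - pairs % size
    n = n * (size * 3)
    size = pairs[pairs]
    for pairs in n:
        if n != 24 <= size:
            size = record(n - pairs)
            pairs = 16
        else:
            pairs = n
        if 8 < size <= 21:
            record(28)
            size = size % 18
    n = n - size
    pairs = pairs * process(size)
    pairs = n - 15
    return pairs

14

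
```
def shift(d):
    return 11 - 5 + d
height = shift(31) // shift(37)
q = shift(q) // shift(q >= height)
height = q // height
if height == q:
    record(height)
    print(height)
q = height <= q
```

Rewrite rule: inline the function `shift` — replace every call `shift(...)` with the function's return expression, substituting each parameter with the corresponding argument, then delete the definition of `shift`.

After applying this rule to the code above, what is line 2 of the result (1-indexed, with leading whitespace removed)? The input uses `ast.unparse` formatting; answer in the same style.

q = (11 - 5 + q) // (11 - 5 + (q >= height))

Transformed code:
height = (11 - 5 + 31) // (11 - 5 + 37)
q = (11 - 5 + q) // (11 - 5 + (q >= height))
height = q // height
if height == q:
    record(height)
    print(height)
q = height <= q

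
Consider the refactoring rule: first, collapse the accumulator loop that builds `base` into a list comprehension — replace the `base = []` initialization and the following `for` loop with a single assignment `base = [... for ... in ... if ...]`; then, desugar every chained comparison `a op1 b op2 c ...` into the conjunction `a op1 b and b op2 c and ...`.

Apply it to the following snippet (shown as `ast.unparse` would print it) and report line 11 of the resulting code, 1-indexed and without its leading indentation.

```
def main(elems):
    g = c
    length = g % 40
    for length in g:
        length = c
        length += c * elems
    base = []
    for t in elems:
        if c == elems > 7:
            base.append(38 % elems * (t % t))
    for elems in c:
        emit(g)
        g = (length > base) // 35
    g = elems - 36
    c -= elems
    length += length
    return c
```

Transformed code:
def main(elems):
    g = c
    length = g % 40
    for length in g:
        length = c
        length += c * elems
    base = [38 % elems * (t % t) for t in elems if c == elems and elems > 7]
    for elems in c:
        emit(g)
        g = (length > base) // 35
    g = elems - 36
    c -= elems
    length += length
    return c

g = elems - 36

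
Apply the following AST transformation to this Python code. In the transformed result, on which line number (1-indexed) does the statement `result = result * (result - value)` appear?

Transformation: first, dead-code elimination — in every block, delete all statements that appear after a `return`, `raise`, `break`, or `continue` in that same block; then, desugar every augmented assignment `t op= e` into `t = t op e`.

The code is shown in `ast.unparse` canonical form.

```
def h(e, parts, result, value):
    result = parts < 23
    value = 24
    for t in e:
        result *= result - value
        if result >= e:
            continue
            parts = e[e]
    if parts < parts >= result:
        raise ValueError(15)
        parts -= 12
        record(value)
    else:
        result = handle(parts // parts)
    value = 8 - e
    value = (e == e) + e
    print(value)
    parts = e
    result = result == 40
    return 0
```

5

Transformed code:
def h(e, parts, result, value):
    result = parts < 23
    value = 24
    for t in e:
        result = result * (result - value)
        if result >= e:
            continue
    if parts < parts >= result:
        raise ValueError(15)
    else:
        result = handle(parts // parts)
    value = 8 - e
    value = (e == e) + e
    print(value)
    parts = e
    result = result == 40
    return 0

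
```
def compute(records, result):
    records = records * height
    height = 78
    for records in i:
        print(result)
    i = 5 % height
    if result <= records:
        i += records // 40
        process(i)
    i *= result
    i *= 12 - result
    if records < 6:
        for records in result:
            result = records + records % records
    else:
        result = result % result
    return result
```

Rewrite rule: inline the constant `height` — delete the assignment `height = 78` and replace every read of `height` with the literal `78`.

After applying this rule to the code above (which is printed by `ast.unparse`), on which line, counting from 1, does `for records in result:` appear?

Transformed code:
def compute(records, result):
    records = records * 78
    for records in i:
        print(result)
    i = 5 % 78
    if result <= records:
        i += records // 40
        process(i)
    i *= result
    i *= 12 - result
    if records < 6:
        for records in result:
            result = records + records % records
    else:
        result = result % result
    return result

12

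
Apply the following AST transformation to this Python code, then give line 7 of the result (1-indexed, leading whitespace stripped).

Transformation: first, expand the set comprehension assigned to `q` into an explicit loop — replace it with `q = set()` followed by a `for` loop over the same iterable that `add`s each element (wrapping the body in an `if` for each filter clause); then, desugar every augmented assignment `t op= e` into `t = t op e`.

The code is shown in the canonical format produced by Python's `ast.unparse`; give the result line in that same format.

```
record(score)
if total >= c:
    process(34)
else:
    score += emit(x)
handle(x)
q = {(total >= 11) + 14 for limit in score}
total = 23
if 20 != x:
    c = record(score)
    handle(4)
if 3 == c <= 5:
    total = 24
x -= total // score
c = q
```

Transformed code:
record(score)
if total >= c:
    process(34)
else:
    score = score + emit(x)
handle(x)
q = set()
for limit in score:
    q.add((total >= 11) + 14)
total = 23
if 20 != x:
    c = record(score)
    handle(4)
if 3 == c <= 5:
    total = 24
x = x - total // score
c = q

q = set()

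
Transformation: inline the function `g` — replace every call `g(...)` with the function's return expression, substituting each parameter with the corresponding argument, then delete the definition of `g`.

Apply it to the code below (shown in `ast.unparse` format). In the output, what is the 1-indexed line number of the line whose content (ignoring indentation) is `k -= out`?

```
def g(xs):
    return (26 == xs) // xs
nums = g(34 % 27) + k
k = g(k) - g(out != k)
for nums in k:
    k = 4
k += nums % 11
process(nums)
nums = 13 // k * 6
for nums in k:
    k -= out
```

Transformed code:
nums = (26 == 34 % 27) // (34 % 27) + k
k = (26 == k) // k - (26 == (out != k)) // (out != k)
for nums in k:
    k = 4
k += nums % 11
process(nums)
nums = 13 // k * 6
for nums in k:
    k -= out

9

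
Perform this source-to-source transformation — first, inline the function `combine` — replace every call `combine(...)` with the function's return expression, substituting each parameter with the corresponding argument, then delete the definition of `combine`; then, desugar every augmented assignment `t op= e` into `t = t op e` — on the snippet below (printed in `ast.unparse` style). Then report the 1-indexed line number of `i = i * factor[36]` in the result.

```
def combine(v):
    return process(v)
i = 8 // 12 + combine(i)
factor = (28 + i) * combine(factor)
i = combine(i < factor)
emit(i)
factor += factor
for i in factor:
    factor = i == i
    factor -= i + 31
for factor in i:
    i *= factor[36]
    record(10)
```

Transformed code:
i = 8 // 12 + process(i)
factor = (28 + i) * process(factor)
i = process(i < factor)
emit(i)
factor = factor + factor
for i in factor:
    factor = i == i
    factor = factor - (i + 31)
for factor in i:
    i = i * factor[36]
    record(10)

10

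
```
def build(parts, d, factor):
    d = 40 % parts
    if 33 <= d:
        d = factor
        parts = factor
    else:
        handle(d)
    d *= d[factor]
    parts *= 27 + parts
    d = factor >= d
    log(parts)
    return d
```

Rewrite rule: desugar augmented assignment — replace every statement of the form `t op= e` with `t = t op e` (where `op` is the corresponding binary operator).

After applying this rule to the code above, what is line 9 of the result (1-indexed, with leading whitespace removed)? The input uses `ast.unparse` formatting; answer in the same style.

Transformed code:
def build(parts, d, factor):
    d = 40 % parts
    if 33 <= d:
        d = factor
        parts = factor
    else:
        handle(d)
    d = d * d[factor]
    parts = parts * (27 + parts)
    d = factor >= d
    log(parts)
    return d

parts = parts * (27 + parts)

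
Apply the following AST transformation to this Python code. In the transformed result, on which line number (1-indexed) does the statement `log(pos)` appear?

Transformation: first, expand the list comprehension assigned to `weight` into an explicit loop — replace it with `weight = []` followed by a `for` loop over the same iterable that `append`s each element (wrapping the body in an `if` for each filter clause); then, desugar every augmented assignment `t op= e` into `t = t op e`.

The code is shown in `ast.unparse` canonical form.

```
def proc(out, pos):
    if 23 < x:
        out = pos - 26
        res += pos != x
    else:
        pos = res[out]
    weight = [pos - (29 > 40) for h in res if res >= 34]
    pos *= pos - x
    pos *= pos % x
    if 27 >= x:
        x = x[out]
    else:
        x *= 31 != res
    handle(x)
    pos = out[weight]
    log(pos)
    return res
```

19

Transformed code:
def proc(out, pos):
    if 23 < x:
        out = pos - 26
        res = res + (pos != x)
    else:
        pos = res[out]
    weight = []
    for h in res:
        if res >= 34:
            weight.append(pos - (29 > 40))
    pos = pos * (pos - x)
    pos = pos * (pos % x)
    if 27 >= x:
        x = x[out]
    else:
        x = x * (31 != res)
    handle(x)
    pos = out[weight]
    log(pos)
    return res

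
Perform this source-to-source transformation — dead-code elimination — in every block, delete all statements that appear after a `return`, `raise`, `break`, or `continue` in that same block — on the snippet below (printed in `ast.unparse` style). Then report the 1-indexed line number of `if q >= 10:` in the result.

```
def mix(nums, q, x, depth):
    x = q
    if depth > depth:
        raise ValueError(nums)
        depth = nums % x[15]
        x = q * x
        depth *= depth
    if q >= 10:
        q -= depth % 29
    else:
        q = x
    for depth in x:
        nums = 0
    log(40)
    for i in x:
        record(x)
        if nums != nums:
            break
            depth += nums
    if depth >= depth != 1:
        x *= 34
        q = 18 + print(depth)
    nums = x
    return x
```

Transformed code:
def mix(nums, q, x, depth):
    x = q
    if depth > depth:
        raise ValueError(nums)
    if q >= 10:
        q -= depth % 29
    else:
        q = x
    for depth in x:
        nums = 0
    log(40)
    for i in x:
        record(x)
        if nums != nums:
            break
    if depth >= depth != 1:
        x *= 34
        q = 18 + print(depth)
    nums = x
    return x

5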